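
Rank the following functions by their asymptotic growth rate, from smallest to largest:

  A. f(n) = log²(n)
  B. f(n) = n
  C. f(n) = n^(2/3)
A < C < B

Comparing growth rates:
A = log²(n) is O(log² n)
C = n^(2/3) is O(n^(2/3))
B = n is O(n)

Therefore, the order from slowest to fastest is: A < C < B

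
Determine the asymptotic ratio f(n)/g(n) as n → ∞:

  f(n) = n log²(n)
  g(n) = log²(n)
∞

Since n log²(n) (O(n log² n)) grows faster than log²(n) (O(log² n)),
the ratio f(n)/g(n) → ∞ as n → ∞.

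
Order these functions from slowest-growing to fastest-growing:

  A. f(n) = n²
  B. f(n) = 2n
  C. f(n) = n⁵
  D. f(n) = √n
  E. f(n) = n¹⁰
D < B < A < C < E

Comparing growth rates:
D = √n is O(√n)
B = 2n is O(n)
A = n² is O(n²)
C = n⁵ is O(n⁵)
E = n¹⁰ is O(n¹⁰)

Therefore, the order from slowest to fastest is: D < B < A < C < E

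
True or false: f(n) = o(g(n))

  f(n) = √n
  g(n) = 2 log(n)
False

f(n) = √n is O(√n), and g(n) = 2 log(n) is O(log n).
Since O(√n) grows faster than or equal to O(log n), f(n) = o(g(n)) is false.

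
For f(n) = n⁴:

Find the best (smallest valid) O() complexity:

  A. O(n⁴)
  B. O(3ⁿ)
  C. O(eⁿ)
A

f(n) = n⁴ is O(n⁴).
All listed options are valid Big-O bounds (upper bounds),
but O(n⁴) is the tightest (smallest valid bound).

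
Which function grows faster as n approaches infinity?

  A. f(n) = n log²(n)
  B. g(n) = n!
B

f(n) = n log²(n) is O(n log² n), while g(n) = n! is O(n!).
Since O(n!) grows faster than O(n log² n), g(n) dominates.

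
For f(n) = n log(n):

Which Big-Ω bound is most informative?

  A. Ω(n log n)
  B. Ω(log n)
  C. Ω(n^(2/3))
A

f(n) = n log(n) is Ω(n log n).
All listed options are valid Big-Ω bounds (lower bounds),
but Ω(n log n) is the tightest (largest valid bound).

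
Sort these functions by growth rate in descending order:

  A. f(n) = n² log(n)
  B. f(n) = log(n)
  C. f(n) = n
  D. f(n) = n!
D > A > C > B

Comparing growth rates:
D = n! is O(n!)
A = n² log(n) is O(n² log n)
C = n is O(n)
B = log(n) is O(log n)

Therefore, the order from fastest to slowest is: D > A > C > B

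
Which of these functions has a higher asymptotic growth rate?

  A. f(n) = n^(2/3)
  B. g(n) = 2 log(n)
A

f(n) = n^(2/3) is O(n^(2/3)), while g(n) = 2 log(n) is O(log n).
Since O(n^(2/3)) grows faster than O(log n), f(n) dominates.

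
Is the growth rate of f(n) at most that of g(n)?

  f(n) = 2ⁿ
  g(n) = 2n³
False

f(n) = 2ⁿ is O(2ⁿ), and g(n) = 2n³ is O(n³).
Since O(2ⁿ) grows faster than O(n³), f(n) = O(g(n)) is false.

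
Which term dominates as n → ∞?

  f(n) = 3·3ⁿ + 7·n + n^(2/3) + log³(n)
3·3ⁿ

Looking at each term:
  - 3·3ⁿ is O(3ⁿ)
  - 7·n is O(n)
  - n^(2/3) is O(n^(2/3))
  - log³(n) is O(log³ n)

The term 3·3ⁿ (O(3ⁿ)) grows fastest and dominates all others.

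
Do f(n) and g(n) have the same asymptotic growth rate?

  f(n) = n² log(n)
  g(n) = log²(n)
False

f(n) = n² log(n) is O(n² log n), and g(n) = log²(n) is O(log² n).
Since they have different growth rates, f(n) = Θ(g(n)) is false.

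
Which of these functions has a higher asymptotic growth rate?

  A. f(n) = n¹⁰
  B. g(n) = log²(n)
A

f(n) = n¹⁰ is O(n¹⁰), while g(n) = log²(n) is O(log² n).
Since O(n¹⁰) grows faster than O(log² n), f(n) dominates.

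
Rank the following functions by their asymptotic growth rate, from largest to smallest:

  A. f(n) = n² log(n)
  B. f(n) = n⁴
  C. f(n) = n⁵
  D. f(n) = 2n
C > B > A > D

Comparing growth rates:
C = n⁵ is O(n⁵)
B = n⁴ is O(n⁴)
A = n² log(n) is O(n² log n)
D = 2n is O(n)

Therefore, the order from fastest to slowest is: C > B > A > D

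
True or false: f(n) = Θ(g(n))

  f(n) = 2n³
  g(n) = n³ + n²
True

f(n) = 2n³ and g(n) = n³ + n² are both O(n³).
Since they have the same asymptotic growth rate, f(n) = Θ(g(n)) is true.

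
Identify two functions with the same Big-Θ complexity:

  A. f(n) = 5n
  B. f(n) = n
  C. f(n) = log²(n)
A and B

Examining each function:
  A. 5n is O(n)
  B. n is O(n)
  C. log²(n) is O(log² n)

Functions A and B both have the same complexity class.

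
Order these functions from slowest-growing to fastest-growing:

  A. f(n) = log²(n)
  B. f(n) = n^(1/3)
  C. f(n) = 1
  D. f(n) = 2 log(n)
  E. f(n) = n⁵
C < D < A < B < E

Comparing growth rates:
C = 1 is O(1)
D = 2 log(n) is O(log n)
A = log²(n) is O(log² n)
B = n^(1/3) is O(n^(1/3))
E = n⁵ is O(n⁵)

Therefore, the order from slowest to fastest is: C < D < A < B < E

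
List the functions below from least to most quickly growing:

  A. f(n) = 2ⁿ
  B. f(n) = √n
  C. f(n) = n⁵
B < C < A

Comparing growth rates:
B = √n is O(√n)
C = n⁵ is O(n⁵)
A = 2ⁿ is O(2ⁿ)

Therefore, the order from slowest to fastest is: B < C < A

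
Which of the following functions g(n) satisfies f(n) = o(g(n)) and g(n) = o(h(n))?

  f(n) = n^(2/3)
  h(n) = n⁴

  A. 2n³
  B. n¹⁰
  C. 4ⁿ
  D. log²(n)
A

We need g(n) with n^(2/3) = o(g(n)) and g(n) = o(n⁴), i.e. O(n^(2/3)) ≺ g ≺ O(n⁴).
Check each option:
  A. 2n³ — O(n³) is strictly between O(n^(2/3)) and O(n⁴) ✓
  B. n¹⁰ — O(n¹⁰) does not grow strictly slower than h(n)
  C. 4ⁿ — O(4ⁿ) does not grow strictly slower than h(n)
  D. log²(n) — O(log² n) does not grow strictly faster than f(n)

Only option A (2n³) lies strictly between.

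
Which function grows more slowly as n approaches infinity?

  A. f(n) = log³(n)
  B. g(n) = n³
A

f(n) = log³(n) is O(log³ n), while g(n) = n³ is O(n³).
Since O(log³ n) grows slower than O(n³), f(n) is dominated.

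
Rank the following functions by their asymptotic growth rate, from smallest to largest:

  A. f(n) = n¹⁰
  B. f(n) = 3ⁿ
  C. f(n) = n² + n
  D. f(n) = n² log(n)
C < D < A < B

Comparing growth rates:
C = n² + n is O(n²)
D = n² log(n) is O(n² log n)
A = n¹⁰ is O(n¹⁰)
B = 3ⁿ is O(3ⁿ)

Therefore, the order from slowest to fastest is: C < D < A < B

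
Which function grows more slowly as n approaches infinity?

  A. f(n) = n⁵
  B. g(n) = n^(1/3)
B

f(n) = n⁵ is O(n⁵), while g(n) = n^(1/3) is O(n^(1/3)).
Since O(n^(1/3)) grows slower than O(n⁵), g(n) is dominated.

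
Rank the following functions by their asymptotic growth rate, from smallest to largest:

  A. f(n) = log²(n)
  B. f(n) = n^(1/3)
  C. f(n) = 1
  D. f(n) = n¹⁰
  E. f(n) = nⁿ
C < A < B < D < E

Comparing growth rates:
C = 1 is O(1)
A = log²(n) is O(log² n)
B = n^(1/3) is O(n^(1/3))
D = n¹⁰ is O(n¹⁰)
E = nⁿ is O(nⁿ)

Therefore, the order from slowest to fastest is: C < A < B < D < E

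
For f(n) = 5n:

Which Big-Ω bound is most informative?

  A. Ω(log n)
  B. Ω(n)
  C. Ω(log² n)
B

f(n) = 5n is Ω(n).
All listed options are valid Big-Ω bounds (lower bounds),
but Ω(n) is the tightest (largest valid bound).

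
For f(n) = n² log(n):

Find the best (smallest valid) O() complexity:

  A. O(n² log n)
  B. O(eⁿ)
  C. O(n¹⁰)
A

f(n) = n² log(n) is O(n² log n).
All listed options are valid Big-O bounds (upper bounds),
but O(n² log n) is the tightest (smallest valid bound).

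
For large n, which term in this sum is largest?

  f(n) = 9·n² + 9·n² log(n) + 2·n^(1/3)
9·n² log(n)

Looking at each term:
  - 9·n² is O(n²)
  - 9·n² log(n) is O(n² log n)
  - 2·n^(1/3) is O(n^(1/3))

The term 9·n² log(n) (O(n² log n)) grows fastest and dominates all others.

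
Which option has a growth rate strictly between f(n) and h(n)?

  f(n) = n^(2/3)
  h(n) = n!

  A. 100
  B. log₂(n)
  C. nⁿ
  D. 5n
D

We need g(n) with n^(2/3) = o(g(n)) and g(n) = o(n!), i.e. O(n^(2/3)) ≺ g ≺ O(n!).
Check each option:
  A. 100 — O(1) does not grow strictly faster than f(n)
  B. log₂(n) — O(log n) does not grow strictly faster than f(n)
  C. nⁿ — O(nⁿ) does not grow strictly slower than h(n)
  D. 5n — O(n) is strictly between O(n^(2/3)) and O(n!) ✓

Only option D (5n) lies strictly between.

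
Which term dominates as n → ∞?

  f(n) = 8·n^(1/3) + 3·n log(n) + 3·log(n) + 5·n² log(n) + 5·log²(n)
5·n² log(n)

Looking at each term:
  - 8·n^(1/3) is O(n^(1/3))
  - 3·n log(n) is O(n log n)
  - 3·log(n) is O(log n)
  - 5·n² log(n) is O(n² log n)
  - 5·log²(n) is O(log² n)

The term 5·n² log(n) (O(n² log n)) grows fastest and dominates all others.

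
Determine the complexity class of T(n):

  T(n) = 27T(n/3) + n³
Θ(n³ log n)

Master Theorem: a = 27, b = 3, f(n) = n³.
Compute the critical exponent d = log₃(27) = 3.
Compare f(n) = Θ(n³) against n^d:
  k = 3 = d, so f(n) = Θ(n^d) — Case 2.
  Work is balanced across levels: T(n) = Θ(n^d log n) = Θ(n³ log n).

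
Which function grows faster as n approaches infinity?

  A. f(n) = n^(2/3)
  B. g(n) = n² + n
B

f(n) = n^(2/3) is O(n^(2/3)), while g(n) = n² + n is O(n²).
Since O(n²) grows faster than O(n^(2/3)), g(n) dominates.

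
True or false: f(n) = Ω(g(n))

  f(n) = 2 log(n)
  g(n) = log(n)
True

f(n) = 2 log(n) and g(n) = log(n) are both O(log n).
Big-Ω permits equal growth rates (f ≥ c·g for some c > 0), so f(n) = Ω(g(n)) is true.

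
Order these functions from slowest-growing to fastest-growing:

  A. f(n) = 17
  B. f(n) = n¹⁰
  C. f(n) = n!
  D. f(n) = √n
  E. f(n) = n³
A < D < E < B < C

Comparing growth rates:
A = 17 is O(1)
D = √n is O(√n)
E = n³ is O(n³)
B = n¹⁰ is O(n¹⁰)
C = n! is O(n!)

Therefore, the order from slowest to fastest is: A < D < E < B < C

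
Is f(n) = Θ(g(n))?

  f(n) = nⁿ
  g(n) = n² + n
False

f(n) = nⁿ is O(nⁿ), and g(n) = n² + n is O(n²).
Since they have different growth rates, f(n) = Θ(g(n)) is false.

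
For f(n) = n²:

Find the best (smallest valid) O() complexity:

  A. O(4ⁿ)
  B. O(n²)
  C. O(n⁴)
B

f(n) = n² is O(n²).
All listed options are valid Big-O bounds (upper bounds),
but O(n²) is the tightest (smallest valid bound).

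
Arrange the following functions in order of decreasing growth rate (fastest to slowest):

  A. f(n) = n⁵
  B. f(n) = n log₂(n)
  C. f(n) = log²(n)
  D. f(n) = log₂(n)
A > B > C > D

Comparing growth rates:
A = n⁵ is O(n⁵)
B = n log₂(n) is O(n log n)
C = log²(n) is O(log² n)
D = log₂(n) is O(log n)

Therefore, the order from fastest to slowest is: A > B > C > D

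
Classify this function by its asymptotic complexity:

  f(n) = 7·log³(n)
O(log³ n)

The dominant term in 7·log³(n) is 7·log³(n), which is Θ(log³ n).
Constants are absorbed, so the tightest bound is O(log³ n).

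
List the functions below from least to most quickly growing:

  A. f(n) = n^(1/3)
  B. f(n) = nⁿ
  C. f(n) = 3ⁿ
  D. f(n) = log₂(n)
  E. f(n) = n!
D < A < C < E < B

Comparing growth rates:
D = log₂(n) is O(log n)
A = n^(1/3) is O(n^(1/3))
C = 3ⁿ is O(3ⁿ)
E = n! is O(n!)
B = nⁿ is O(nⁿ)

Therefore, the order from slowest to fastest is: D < A < C < E < B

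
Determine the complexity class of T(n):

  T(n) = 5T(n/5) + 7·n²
Θ(n²)

Master Theorem: a = 5, b = 5, f(n) = 7·n².
Compute the critical exponent d = log₅(5) = 1.
Compare f(n) = Θ(n²) against n^d:
  k = 2 > d = 1, so f(n) = Ω(n^(d+ε)) — Case 3.
  Regularity: a·(n/b)^2/n^2 = a/b^2 = 5/25 < 1 ✓.
  The top-level work dominates: T(n) = Θ(f(n)) = Θ(n²).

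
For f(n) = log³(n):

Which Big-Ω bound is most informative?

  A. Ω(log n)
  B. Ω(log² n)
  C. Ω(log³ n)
C

f(n) = log³(n) is Ω(log³ n).
All listed options are valid Big-Ω bounds (lower bounds),
but Ω(log³ n) is the tightest (largest valid bound).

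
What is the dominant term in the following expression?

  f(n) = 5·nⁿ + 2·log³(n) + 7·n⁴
5·nⁿ

Looking at each term:
  - 5·nⁿ is O(nⁿ)
  - 2·log³(n) is O(log³ n)
  - 7·n⁴ is O(n⁴)

The term 5·nⁿ (O(nⁿ)) grows fastest and dominates all others.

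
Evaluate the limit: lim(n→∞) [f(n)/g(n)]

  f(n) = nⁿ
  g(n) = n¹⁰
∞

Since nⁿ (O(nⁿ)) grows faster than n¹⁰ (O(n¹⁰)),
the ratio f(n)/g(n) → ∞ as n → ∞.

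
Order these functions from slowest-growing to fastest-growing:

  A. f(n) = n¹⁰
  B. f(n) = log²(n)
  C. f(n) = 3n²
B < C < A

Comparing growth rates:
B = log²(n) is O(log² n)
C = 3n² is O(n²)
A = n¹⁰ is O(n¹⁰)

Therefore, the order from slowest to fastest is: B < C < A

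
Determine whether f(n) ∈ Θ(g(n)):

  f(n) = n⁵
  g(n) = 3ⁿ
False

f(n) = n⁵ is O(n⁵), and g(n) = 3ⁿ is O(3ⁿ).
Since they have different growth rates, f(n) = Θ(g(n)) is false.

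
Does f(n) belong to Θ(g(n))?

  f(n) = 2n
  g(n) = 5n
True

f(n) = 2n and g(n) = 5n are both O(n).
Since they have the same asymptotic growth rate, f(n) = Θ(g(n)) is true.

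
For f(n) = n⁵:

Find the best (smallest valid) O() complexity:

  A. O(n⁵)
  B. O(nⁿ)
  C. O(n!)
A

f(n) = n⁵ is O(n⁵).
All listed options are valid Big-O bounds (upper bounds),
but O(n⁵) is the tightest (smallest valid bound).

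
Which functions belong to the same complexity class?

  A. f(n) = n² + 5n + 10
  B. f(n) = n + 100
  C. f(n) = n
B and C

Examining each function:
  A. n² + 5n + 10 is O(n²)
  B. n + 100 is O(n)
  C. n is O(n)

Functions B and C both have the same complexity class.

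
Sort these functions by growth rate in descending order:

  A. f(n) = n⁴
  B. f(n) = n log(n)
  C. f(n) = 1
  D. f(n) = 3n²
A > D > B > C

Comparing growth rates:
A = n⁴ is O(n⁴)
D = 3n² is O(n²)
B = n log(n) is O(n log n)
C = 1 is O(1)

Therefore, the order from fastest to slowest is: A > D > B > C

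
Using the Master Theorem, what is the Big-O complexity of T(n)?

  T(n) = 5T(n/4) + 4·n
Θ(n^log₄(5))

Master Theorem: a = 5, b = 4, f(n) = 4·n.
Compute the critical exponent d = log₄(5) = 1.161.
Compare f(n) = Θ(n) against n^d:
  k = 1 < d = 1.161, so f(n) = O(n^(d-ε)) — Case 1.
  The recursion cost dominates: T(n) = Θ(n^d) = Θ(n^log₄(5)).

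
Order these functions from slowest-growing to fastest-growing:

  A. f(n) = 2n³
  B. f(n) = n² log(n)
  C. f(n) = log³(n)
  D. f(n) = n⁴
C < B < A < D

Comparing growth rates:
C = log³(n) is O(log³ n)
B = n² log(n) is O(n² log n)
A = 2n³ is O(n³)
D = n⁴ is O(n⁴)

Therefore, the order from slowest to fastest is: C < B < A < D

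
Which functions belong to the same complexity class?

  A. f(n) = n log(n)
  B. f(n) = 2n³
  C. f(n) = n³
B and C

Examining each function:
  A. n log(n) is O(n log n)
  B. 2n³ is O(n³)
  C. n³ is O(n³)

Functions B and C both have the same complexity class.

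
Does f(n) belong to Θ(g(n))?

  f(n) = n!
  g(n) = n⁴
False

f(n) = n! is O(n!), and g(n) = n⁴ is O(n⁴).
Since they have different growth rates, f(n) = Θ(g(n)) is false.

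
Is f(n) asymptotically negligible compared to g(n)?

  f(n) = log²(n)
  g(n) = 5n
True

f(n) = log²(n) is O(log² n), and g(n) = 5n is O(n).
Since O(log² n) grows strictly slower than O(n), f(n) = o(g(n)) is true.
This means lim(n→∞) f(n)/g(n) = 0.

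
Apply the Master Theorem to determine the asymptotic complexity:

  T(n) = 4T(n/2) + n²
Θ(n² log n)

Master Theorem: a = 4, b = 2, f(n) = n².
Compute the critical exponent d = log₂(4) = 2.
Compare f(n) = Θ(n²) against n^d:
  k = 2 = d, so f(n) = Θ(n^d) — Case 2.
  Work is balanced across levels: T(n) = Θ(n^d log n) = Θ(n² log n).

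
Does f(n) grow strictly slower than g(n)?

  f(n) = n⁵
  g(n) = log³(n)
False

f(n) = n⁵ is O(n⁵), and g(n) = log³(n) is O(log³ n).
Since O(n⁵) grows faster than or equal to O(log³ n), f(n) = o(g(n)) is false.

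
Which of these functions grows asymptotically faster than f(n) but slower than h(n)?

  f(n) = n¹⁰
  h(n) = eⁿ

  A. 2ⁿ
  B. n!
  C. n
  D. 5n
A

We need g(n) with n¹⁰ = o(g(n)) and g(n) = o(eⁿ), i.e. O(n¹⁰) ≺ g ≺ O(eⁿ).
Check each option:
  A. 2ⁿ — O(2ⁿ) is strictly between O(n¹⁰) and O(eⁿ) ✓
  B. n! — O(n!) does not grow strictly slower than h(n)
  C. n — O(n) does not grow strictly faster than f(n)
  D. 5n — O(n) does not grow strictly faster than f(n)

Only option A (2ⁿ) lies strictly between.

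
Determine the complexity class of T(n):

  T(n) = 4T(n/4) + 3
Θ(n)

Master Theorem: a = 4, b = 4, f(n) = 3.
Compute the critical exponent d = log₄(4) = 1.
Compare f(n) = Θ(1) against n^d:
  k = 0 < d = 1, so f(n) = O(n^(d-ε)) — Case 1.
  The recursion cost dominates: T(n) = Θ(n^d) = Θ(n).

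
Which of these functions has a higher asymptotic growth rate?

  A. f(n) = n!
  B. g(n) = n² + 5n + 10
A

f(n) = n! is O(n!), while g(n) = n² + 5n + 10 is O(n²).
Since O(n!) grows faster than O(n²), f(n) dominates.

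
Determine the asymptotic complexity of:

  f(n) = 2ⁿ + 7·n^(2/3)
O(2ⁿ)

The dominant term in 2ⁿ + 7·n^(2/3) is 2ⁿ, which is Θ(2ⁿ).
Lower-order terms (7·n^(2/3)) are asymptotically negligible.
Constants are absorbed, so the tightest bound is O(2ⁿ).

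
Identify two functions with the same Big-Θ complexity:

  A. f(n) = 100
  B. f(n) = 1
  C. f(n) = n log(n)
A and B

Examining each function:
  A. 100 is O(1)
  B. 1 is O(1)
  C. n log(n) is O(n log n)

Functions A and B both have the same complexity class.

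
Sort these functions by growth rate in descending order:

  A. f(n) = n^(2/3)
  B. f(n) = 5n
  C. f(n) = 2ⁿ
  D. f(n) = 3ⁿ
D > C > B > A

Comparing growth rates:
D = 3ⁿ is O(3ⁿ)
C = 2ⁿ is O(2ⁿ)
B = 5n is O(n)
A = n^(2/3) is O(n^(2/3))

Therefore, the order from fastest to slowest is: D > C > B > A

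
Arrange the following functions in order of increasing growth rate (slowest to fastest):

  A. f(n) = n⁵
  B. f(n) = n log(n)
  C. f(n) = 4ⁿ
B < A < C

Comparing growth rates:
B = n log(n) is O(n log n)
A = n⁵ is O(n⁵)
C = 4ⁿ is O(4ⁿ)

Therefore, the order from slowest to fastest is: B < A < C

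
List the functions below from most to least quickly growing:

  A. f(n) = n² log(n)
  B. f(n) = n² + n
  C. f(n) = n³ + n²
C > A > B

Comparing growth rates:
C = n³ + n² is O(n³)
A = n² log(n) is O(n² log n)
B = n² + n is O(n²)

Therefore, the order from fastest to slowest is: C > A > B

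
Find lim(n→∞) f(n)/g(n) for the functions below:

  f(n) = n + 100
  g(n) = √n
∞

Since n + 100 (O(n)) grows faster than √n (O(√n)),
the ratio f(n)/g(n) → ∞ as n → ∞.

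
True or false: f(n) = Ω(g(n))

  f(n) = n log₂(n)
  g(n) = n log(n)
True

f(n) = n log₂(n) and g(n) = n log(n) are both O(n log n).
Big-Ω permits equal growth rates (f ≥ c·g for some c > 0), so f(n) = Ω(g(n)) is true.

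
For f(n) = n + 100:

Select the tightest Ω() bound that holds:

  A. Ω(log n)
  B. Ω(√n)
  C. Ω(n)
C

f(n) = n + 100 is Ω(n).
All listed options are valid Big-Ω bounds (lower bounds),
but Ω(n) is the tightest (largest valid bound).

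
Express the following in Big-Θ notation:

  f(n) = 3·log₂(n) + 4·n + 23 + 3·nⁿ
Θ(nⁿ)

Order the terms by growth rate: 23 ≺ 3·log₂(n) ≺ 4·n ≺ 3·nⁿ.
The fastest-growing term 3·nⁿ dominates as n → ∞; dropping its constant factor gives Θ(nⁿ).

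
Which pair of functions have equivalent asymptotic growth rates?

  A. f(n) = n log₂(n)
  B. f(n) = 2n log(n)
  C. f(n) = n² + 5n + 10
A and B

Examining each function:
  A. n log₂(n) is O(n log n)
  B. 2n log(n) is O(n log n)
  C. n² + 5n + 10 is O(n²)

Functions A and B both have the same complexity class.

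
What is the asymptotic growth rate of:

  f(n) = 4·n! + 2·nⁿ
Θ(nⁿ)

Order the terms by growth rate: 4·n! ≺ 2·nⁿ.
The fastest-growing term 2·nⁿ dominates as n → ∞; dropping its constant factor gives Θ(nⁿ).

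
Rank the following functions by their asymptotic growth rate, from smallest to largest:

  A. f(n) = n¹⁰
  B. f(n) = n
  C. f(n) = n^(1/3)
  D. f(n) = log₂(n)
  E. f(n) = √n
D < C < E < B < A

Comparing growth rates:
D = log₂(n) is O(log n)
C = n^(1/3) is O(n^(1/3))
E = √n is O(√n)
B = n is O(n)
A = n¹⁰ is O(n¹⁰)

Therefore, the order from slowest to fastest is: D < C < E < B < A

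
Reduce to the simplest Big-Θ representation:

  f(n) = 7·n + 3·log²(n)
Θ(n)

Order the terms by growth rate: 3·log²(n) ≺ 7·n.
The fastest-growing term 7·n dominates as n → ∞; dropping its constant factor gives Θ(n).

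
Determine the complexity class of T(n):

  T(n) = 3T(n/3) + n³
Θ(n³)

Master Theorem: a = 3, b = 3, f(n) = n³.
Compute the critical exponent d = log₃(3) = 1.
Compare f(n) = Θ(n³) against n^d:
  k = 3 > d = 1, so f(n) = Ω(n^(d+ε)) — Case 3.
  Regularity: a·(n/b)^3/n^3 = a/b^3 = 3/27 < 1 ✓.
  The top-level work dominates: T(n) = Θ(f(n)) = Θ(n³).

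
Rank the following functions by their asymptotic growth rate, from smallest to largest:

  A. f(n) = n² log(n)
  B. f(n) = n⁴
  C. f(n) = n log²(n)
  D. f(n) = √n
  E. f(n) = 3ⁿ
D < C < A < B < E

Comparing growth rates:
D = √n is O(√n)
C = n log²(n) is O(n log² n)
A = n² log(n) is O(n² log n)
B = n⁴ is O(n⁴)
E = 3ⁿ is O(3ⁿ)

Therefore, the order from slowest to fastest is: D < C < A < B < E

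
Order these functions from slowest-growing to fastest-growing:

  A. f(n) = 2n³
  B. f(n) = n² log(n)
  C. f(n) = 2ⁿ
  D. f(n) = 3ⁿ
B < A < C < D

Comparing growth rates:
B = n² log(n) is O(n² log n)
A = 2n³ is O(n³)
C = 2ⁿ is O(2ⁿ)
D = 3ⁿ is O(3ⁿ)

Therefore, the order from slowest to fastest is: B < A < C < D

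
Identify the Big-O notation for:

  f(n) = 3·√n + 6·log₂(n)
O(√n)

The dominant term in 3·√n + 6·log₂(n) is 3·√n, which is Θ(√n).
Lower-order terms (6·log₂(n)) are asymptotically negligible.
Constants are absorbed, so the tightest bound is O(√n).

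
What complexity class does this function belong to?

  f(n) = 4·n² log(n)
O(n² log n)

The dominant term in 4·n² log(n) is 4·n² log(n), which is Θ(n² log n).
Constants are absorbed, so the tightest bound is O(n² log n).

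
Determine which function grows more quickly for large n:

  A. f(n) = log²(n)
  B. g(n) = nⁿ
B

f(n) = log²(n) is O(log² n), while g(n) = nⁿ is O(nⁿ).
Since O(nⁿ) grows faster than O(log² n), g(n) dominates.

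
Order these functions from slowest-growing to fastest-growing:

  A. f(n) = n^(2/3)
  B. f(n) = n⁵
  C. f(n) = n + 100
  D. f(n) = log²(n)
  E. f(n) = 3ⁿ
D < A < C < B < E

Comparing growth rates:
D = log²(n) is O(log² n)
A = n^(2/3) is O(n^(2/3))
C = n + 100 is O(n)
B = n⁵ is O(n⁵)
E = 3ⁿ is O(3ⁿ)

Therefore, the order from slowest to fastest is: D < A < C < B < E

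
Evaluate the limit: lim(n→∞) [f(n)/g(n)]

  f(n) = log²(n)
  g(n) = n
0

Since log²(n) (O(log² n)) grows slower than n (O(n)),
the ratio f(n)/g(n) → 0 as n → ∞.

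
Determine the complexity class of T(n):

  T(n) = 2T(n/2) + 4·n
Θ(n log n)

Master Theorem: a = 2, b = 2, f(n) = 4·n.
Compute the critical exponent d = log₂(2) = 1.
Compare f(n) = Θ(n) against n^d:
  k = 1 = d, so f(n) = Θ(n^d) — Case 2.
  Work is balanced across levels: T(n) = Θ(n^d log n) = Θ(n log n).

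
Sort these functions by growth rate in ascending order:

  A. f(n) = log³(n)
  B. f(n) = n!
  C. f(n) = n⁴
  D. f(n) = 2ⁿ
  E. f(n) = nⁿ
A < C < D < B < E

Comparing growth rates:
A = log³(n) is O(log³ n)
C = n⁴ is O(n⁴)
D = 2ⁿ is O(2ⁿ)
B = n! is O(n!)
E = nⁿ is O(nⁿ)

Therefore, the order from slowest to fastest is: A < C < D < B < E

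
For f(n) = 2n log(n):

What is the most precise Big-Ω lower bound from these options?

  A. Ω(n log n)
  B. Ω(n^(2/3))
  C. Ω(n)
A

f(n) = 2n log(n) is Ω(n log n).
All listed options are valid Big-Ω bounds (lower bounds),
but Ω(n log n) is the tightest (largest valid bound).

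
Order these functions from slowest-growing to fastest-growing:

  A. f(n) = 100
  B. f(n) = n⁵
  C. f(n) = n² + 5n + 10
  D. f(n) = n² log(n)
A < C < D < B

Comparing growth rates:
A = 100 is O(1)
C = n² + 5n + 10 is O(n²)
D = n² log(n) is O(n² log n)
B = n⁵ is O(n⁵)

Therefore, the order from slowest to fastest is: A < C < D < B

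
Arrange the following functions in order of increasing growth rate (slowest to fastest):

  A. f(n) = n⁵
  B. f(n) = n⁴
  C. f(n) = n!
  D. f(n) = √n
D < B < A < C

Comparing growth rates:
D = √n is O(√n)
B = n⁴ is O(n⁴)
A = n⁵ is O(n⁵)
C = n! is O(n!)

Therefore, the order from slowest to fastest is: D < B < A < C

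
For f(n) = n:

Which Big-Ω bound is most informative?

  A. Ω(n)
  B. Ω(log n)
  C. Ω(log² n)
A

f(n) = n is Ω(n).
All listed options are valid Big-Ω bounds (lower bounds),
but Ω(n) is the tightest (largest valid bound).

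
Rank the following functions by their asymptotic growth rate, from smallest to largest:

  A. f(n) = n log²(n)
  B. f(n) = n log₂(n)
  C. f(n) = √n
C < B < A

Comparing growth rates:
C = √n is O(√n)
B = n log₂(n) is O(n log n)
A = n log²(n) is O(n log² n)

Therefore, the order from slowest to fastest is: C < B < A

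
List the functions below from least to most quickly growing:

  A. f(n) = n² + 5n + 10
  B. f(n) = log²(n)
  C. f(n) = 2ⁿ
B < A < C

Comparing growth rates:
B = log²(n) is O(log² n)
A = n² + 5n + 10 is O(n²)
C = 2ⁿ is O(2ⁿ)

Therefore, the order from slowest to fastest is: B < A < C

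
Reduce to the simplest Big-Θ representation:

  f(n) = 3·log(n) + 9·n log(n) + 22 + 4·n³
Θ(n³)

Order the terms by growth rate: 22 ≺ 3·log(n) ≺ 9·n log(n) ≺ 4·n³.
The fastest-growing term 4·n³ dominates as n → ∞; dropping its constant factor gives Θ(n³).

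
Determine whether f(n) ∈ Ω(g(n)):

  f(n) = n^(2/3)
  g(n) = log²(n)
True

f(n) = n^(2/3) is O(n^(2/3)), and g(n) = log²(n) is O(log² n).
Since O(n^(2/3)) grows at least as fast as O(log² n), f(n) = Ω(g(n)) is true.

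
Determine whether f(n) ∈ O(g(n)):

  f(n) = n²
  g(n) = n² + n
True

f(n) = n² and g(n) = n² + n are both O(n²).
Big-O permits equal growth rates (f ≤ c·g for some c), so f(n) = O(g(n)) is true.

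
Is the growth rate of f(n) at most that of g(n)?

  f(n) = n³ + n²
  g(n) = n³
True

f(n) = n³ + n² and g(n) = n³ are both O(n³).
Big-O permits equal growth rates (f ≤ c·g for some c), so f(n) = O(g(n)) is true.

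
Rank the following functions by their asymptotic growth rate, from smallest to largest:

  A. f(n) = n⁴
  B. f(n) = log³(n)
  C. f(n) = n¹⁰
B < A < C

Comparing growth rates:
B = log³(n) is O(log³ n)
A = n⁴ is O(n⁴)
C = n¹⁰ is O(n¹⁰)

Therefore, the order from slowest to fastest is: B < A < C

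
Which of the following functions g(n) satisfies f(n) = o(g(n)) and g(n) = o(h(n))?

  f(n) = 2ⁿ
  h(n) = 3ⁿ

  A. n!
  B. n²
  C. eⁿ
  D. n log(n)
C

We need g(n) with 2ⁿ = o(g(n)) and g(n) = o(3ⁿ), i.e. O(2ⁿ) ≺ g ≺ O(3ⁿ).
Check each option:
  A. n! — O(n!) does not grow strictly slower than h(n)
  B. n² — O(n²) does not grow strictly faster than f(n)
  C. eⁿ — O(eⁿ) is strictly between O(2ⁿ) and O(3ⁿ) ✓
  D. n log(n) — O(n log n) does not grow strictly faster than f(n)

Only option C (eⁿ) lies strictly between.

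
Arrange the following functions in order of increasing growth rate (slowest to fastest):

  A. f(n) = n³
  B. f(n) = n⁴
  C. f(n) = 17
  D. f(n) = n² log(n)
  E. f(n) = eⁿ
C < D < A < B < E

Comparing growth rates:
C = 17 is O(1)
D = n² log(n) is O(n² log n)
A = n³ is O(n³)
B = n⁴ is O(n⁴)
E = eⁿ is O(eⁿ)

Therefore, the order from slowest to fastest is: C < D < A < B < E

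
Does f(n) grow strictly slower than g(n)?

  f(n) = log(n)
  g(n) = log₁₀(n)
False

f(n) = log(n) is O(log n), and g(n) = log₁₀(n) is O(log n).
Since they have the same growth rate, f(n) = o(g(n)) is false.
(f = o(g) requires f to grow strictly slower, not equal.)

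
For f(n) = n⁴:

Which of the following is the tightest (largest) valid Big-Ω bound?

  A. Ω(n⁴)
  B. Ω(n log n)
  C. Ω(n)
A

f(n) = n⁴ is Ω(n⁴).
All listed options are valid Big-Ω bounds (lower bounds),
but Ω(n⁴) is the tightest (largest valid bound).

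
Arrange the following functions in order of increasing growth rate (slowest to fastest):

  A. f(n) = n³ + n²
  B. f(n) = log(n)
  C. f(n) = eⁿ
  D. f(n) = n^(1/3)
B < D < A < C

Comparing growth rates:
B = log(n) is O(log n)
D = n^(1/3) is O(n^(1/3))
A = n³ + n² is O(n³)
C = eⁿ is O(eⁿ)

Therefore, the order from slowest to fastest is: B < D < A < C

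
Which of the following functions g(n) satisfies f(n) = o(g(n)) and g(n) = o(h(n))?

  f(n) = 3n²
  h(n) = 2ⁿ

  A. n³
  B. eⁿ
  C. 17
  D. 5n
A

We need g(n) with 3n² = o(g(n)) and g(n) = o(2ⁿ), i.e. O(n²) ≺ g ≺ O(2ⁿ).
Check each option:
  A. n³ — O(n³) is strictly between O(n²) and O(2ⁿ) ✓
  B. eⁿ — O(eⁿ) does not grow strictly slower than h(n)
  C. 17 — O(1) does not grow strictly faster than f(n)
  D. 5n — O(n) does not grow strictly faster than f(n)

Only option A (n³) lies strictly between.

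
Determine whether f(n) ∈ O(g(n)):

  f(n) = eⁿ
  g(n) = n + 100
False

f(n) = eⁿ is O(eⁿ), and g(n) = n + 100 is O(n).
Since O(eⁿ) grows faster than O(n), f(n) = O(g(n)) is false.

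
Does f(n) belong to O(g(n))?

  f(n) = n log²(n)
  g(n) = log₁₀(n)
False

f(n) = n log²(n) is O(n log² n), and g(n) = log₁₀(n) is O(log n).
Since O(n log² n) grows faster than O(log n), f(n) = O(g(n)) is false.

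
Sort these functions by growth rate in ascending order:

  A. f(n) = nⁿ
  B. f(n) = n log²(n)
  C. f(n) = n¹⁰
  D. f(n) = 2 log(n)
D < B < C < A

Comparing growth rates:
D = 2 log(n) is O(log n)
B = n log²(n) is O(n log² n)
C = n¹⁰ is O(n¹⁰)
A = nⁿ is O(nⁿ)

Therefore, the order from slowest to fastest is: D < B < C < A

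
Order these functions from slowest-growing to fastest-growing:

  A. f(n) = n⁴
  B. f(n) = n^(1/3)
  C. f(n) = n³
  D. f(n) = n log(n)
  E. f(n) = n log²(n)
B < D < E < C < A

Comparing growth rates:
B = n^(1/3) is O(n^(1/3))
D = n log(n) is O(n log n)
E = n log²(n) is O(n log² n)
C = n³ is O(n³)
A = n⁴ is O(n⁴)

Therefore, the order from slowest to fastest is: B < D < E < C < A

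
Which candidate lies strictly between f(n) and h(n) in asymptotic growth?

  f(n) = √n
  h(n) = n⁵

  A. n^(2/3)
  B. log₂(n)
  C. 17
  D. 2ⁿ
A

We need g(n) with √n = o(g(n)) and g(n) = o(n⁵), i.e. O(√n) ≺ g ≺ O(n⁵).
Check each option:
  A. n^(2/3) — O(n^(2/3)) is strictly between O(√n) and O(n⁵) ✓
  B. log₂(n) — O(log n) does not grow strictly faster than f(n)
  C. 17 — O(1) does not grow strictly faster than f(n)
  D. 2ⁿ — O(2ⁿ) does not grow strictly slower than h(n)

Only option A (n^(2/3)) lies strictly between.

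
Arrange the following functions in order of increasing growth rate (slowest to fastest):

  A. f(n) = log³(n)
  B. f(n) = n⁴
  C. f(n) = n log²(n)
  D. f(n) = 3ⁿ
A < C < B < D

Comparing growth rates:
A = log³(n) is O(log³ n)
C = n log²(n) is O(n log² n)
B = n⁴ is O(n⁴)
D = 3ⁿ is O(3ⁿ)

Therefore, the order from slowest to fastest is: A < C < B < D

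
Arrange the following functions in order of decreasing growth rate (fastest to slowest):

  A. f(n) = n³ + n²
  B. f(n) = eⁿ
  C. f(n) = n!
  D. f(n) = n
C > B > A > D

Comparing growth rates:
C = n! is O(n!)
B = eⁿ is O(eⁿ)
A = n³ + n² is O(n³)
D = n is O(n)

Therefore, the order from fastest to slowest is: C > B > A > D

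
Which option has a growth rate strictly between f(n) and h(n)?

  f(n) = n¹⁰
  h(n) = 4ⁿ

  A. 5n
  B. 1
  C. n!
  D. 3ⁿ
D

We need g(n) with n¹⁰ = o(g(n)) and g(n) = o(4ⁿ), i.e. O(n¹⁰) ≺ g ≺ O(4ⁿ).
Check each option:
  A. 5n — O(n) does not grow strictly faster than f(n)
  B. 1 — O(1) does not grow strictly faster than f(n)
  C. n! — O(n!) does not grow strictly slower than h(n)
  D. 3ⁿ — O(3ⁿ) is strictly between O(n¹⁰) and O(4ⁿ) ✓

Only option D (3ⁿ) lies strictly between.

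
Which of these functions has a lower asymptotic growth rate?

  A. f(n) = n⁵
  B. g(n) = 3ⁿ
A

f(n) = n⁵ is O(n⁵), while g(n) = 3ⁿ is O(3ⁿ).
Since O(n⁵) grows slower than O(3ⁿ), f(n) is dominated.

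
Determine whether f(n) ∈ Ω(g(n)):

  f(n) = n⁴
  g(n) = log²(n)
True

f(n) = n⁴ is O(n⁴), and g(n) = log²(n) is O(log² n).
Since O(n⁴) grows at least as fast as O(log² n), f(n) = Ω(g(n)) is true.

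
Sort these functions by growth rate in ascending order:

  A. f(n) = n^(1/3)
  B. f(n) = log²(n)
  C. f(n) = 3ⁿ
B < A < C

Comparing growth rates:
B = log²(n) is O(log² n)
A = n^(1/3) is O(n^(1/3))
C = 3ⁿ is O(3ⁿ)

Therefore, the order from slowest to fastest is: B < A < C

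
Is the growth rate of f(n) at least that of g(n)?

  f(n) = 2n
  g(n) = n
True

f(n) = 2n and g(n) = n are both O(n).
Big-Ω permits equal growth rates (f ≥ c·g for some c > 0), so f(n) = Ω(g(n)) is true.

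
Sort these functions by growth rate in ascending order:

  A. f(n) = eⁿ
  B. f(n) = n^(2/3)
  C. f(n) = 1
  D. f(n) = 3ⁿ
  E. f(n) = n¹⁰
C < B < E < A < D

Comparing growth rates:
C = 1 is O(1)
B = n^(2/3) is O(n^(2/3))
E = n¹⁰ is O(n¹⁰)
A = eⁿ is O(eⁿ)
D = 3ⁿ is O(3ⁿ)

Therefore, the order from slowest to fastest is: C < B < E < A < D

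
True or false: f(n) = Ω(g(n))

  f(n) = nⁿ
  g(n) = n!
True

f(n) = nⁿ is O(nⁿ), and g(n) = n! is O(n!).
Since O(nⁿ) grows at least as fast as O(n!), f(n) = Ω(g(n)) is true.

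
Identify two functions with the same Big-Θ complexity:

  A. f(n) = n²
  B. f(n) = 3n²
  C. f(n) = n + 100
A and B

Examining each function:
  A. n² is O(n²)
  B. 3n² is O(n²)
  C. n + 100 is O(n)

Functions A and B both have the same complexity class.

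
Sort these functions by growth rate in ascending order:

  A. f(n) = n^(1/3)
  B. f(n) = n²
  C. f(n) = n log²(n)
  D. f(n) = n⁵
A < C < B < D

Comparing growth rates:
A = n^(1/3) is O(n^(1/3))
C = n log²(n) is O(n log² n)
B = n² is O(n²)
D = n⁵ is O(n⁵)

Therefore, the order from slowest to fastest is: A < C < B < D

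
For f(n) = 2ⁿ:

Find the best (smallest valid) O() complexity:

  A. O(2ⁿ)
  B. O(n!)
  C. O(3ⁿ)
A

f(n) = 2ⁿ is O(2ⁿ).
All listed options are valid Big-O bounds (upper bounds),
but O(2ⁿ) is the tightest (smallest valid bound).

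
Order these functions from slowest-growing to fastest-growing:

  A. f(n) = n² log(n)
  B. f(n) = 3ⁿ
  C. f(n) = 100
C < A < B

Comparing growth rates:
C = 100 is O(1)
A = n² log(n) is O(n² log n)
B = 3ⁿ is O(3ⁿ)

Therefore, the order from slowest to fastest is: C < A < B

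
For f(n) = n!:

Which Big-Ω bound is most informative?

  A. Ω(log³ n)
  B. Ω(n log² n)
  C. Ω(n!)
C

f(n) = n! is Ω(n!).
All listed options are valid Big-Ω bounds (lower bounds),
but Ω(n!) is the tightest (largest valid bound).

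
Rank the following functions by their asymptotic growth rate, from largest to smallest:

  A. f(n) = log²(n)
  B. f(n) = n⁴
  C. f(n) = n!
C > B > A

Comparing growth rates:
C = n! is O(n!)
B = n⁴ is O(n⁴)
A = log²(n) is O(log² n)

Therefore, the order from fastest to slowest is: C > B > A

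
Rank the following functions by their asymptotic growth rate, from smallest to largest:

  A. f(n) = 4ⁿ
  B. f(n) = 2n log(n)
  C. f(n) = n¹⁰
B < C < A

Comparing growth rates:
B = 2n log(n) is O(n log n)
C = n¹⁰ is O(n¹⁰)
A = 4ⁿ is O(4ⁿ)

Therefore, the order from slowest to fastest is: B < C < A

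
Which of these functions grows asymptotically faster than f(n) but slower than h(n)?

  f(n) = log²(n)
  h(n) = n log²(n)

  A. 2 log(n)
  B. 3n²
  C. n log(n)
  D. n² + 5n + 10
C

We need g(n) with log²(n) = o(g(n)) and g(n) = o(n log²(n)), i.e. O(log² n) ≺ g ≺ O(n log² n).
Check each option:
  A. 2 log(n) — O(log n) does not grow strictly faster than f(n)
  B. 3n² — O(n²) does not grow strictly slower than h(n)
  C. n log(n) — O(n log n) is strictly between O(log² n) and O(n log² n) ✓
  D. n² + 5n + 10 — O(n²) does not grow strictly slower than h(n)

Only option C (n log(n)) lies strictly between.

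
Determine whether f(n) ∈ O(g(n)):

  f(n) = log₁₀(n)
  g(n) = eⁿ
True

f(n) = log₁₀(n) is O(log n), and g(n) = eⁿ is O(eⁿ).
Since O(log n) ⊆ O(eⁿ) (f grows no faster than g), f(n) = O(g(n)) is true.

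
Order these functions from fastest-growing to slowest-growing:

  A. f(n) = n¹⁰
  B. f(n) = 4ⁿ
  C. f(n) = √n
B > A > C

Comparing growth rates:
B = 4ⁿ is O(4ⁿ)
A = n¹⁰ is O(n¹⁰)
C = √n is O(√n)

Therefore, the order from fastest to slowest is: B > A > C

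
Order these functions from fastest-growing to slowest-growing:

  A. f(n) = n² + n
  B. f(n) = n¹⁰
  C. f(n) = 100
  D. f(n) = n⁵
B > D > A > C

Comparing growth rates:
B = n¹⁰ is O(n¹⁰)
D = n⁵ is O(n⁵)
A = n² + n is O(n²)
C = 100 is O(1)

Therefore, the order from fastest to slowest is: B > D > A > C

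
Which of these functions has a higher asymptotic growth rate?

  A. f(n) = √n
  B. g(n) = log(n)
A

f(n) = √n is O(√n), while g(n) = log(n) is O(log n).
Since O(√n) grows faster than O(log n), f(n) dominates.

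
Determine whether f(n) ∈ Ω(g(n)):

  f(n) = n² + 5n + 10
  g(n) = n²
True

f(n) = n² + 5n + 10 and g(n) = n² are both O(n²).
Big-Ω permits equal growth rates (f ≥ c·g for some c > 0), so f(n) = Ω(g(n)) is true.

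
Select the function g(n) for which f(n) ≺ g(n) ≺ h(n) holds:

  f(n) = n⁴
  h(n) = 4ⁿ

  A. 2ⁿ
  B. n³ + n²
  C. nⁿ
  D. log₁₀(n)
A

We need g(n) with n⁴ = o(g(n)) and g(n) = o(4ⁿ), i.e. O(n⁴) ≺ g ≺ O(4ⁿ).
Check each option:
  A. 2ⁿ — O(2ⁿ) is strictly between O(n⁴) and O(4ⁿ) ✓
  B. n³ + n² — O(n³) does not grow strictly faster than f(n)
  C. nⁿ — O(nⁿ) does not grow strictly slower than h(n)
  D. log₁₀(n) — O(log n) does not grow strictly faster than f(n)

Only option A (2ⁿ) lies strictly between.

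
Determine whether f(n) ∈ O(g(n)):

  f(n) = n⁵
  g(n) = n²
False

f(n) = n⁵ is O(n⁵), and g(n) = n² is O(n²).
Since O(n⁵) grows faster than O(n²), f(n) = O(g(n)) is false.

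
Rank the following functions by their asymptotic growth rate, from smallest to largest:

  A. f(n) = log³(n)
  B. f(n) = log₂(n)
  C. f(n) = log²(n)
B < C < A

Comparing growth rates:
B = log₂(n) is O(log n)
C = log²(n) is O(log² n)
A = log³(n) is O(log³ n)

Therefore, the order from slowest to fastest is: B < C < A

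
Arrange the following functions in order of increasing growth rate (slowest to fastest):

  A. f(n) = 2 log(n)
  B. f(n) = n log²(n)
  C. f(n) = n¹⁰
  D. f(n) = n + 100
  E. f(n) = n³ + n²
A < D < B < E < C

Comparing growth rates:
A = 2 log(n) is O(log n)
D = n + 100 is O(n)
B = n log²(n) is O(n log² n)
E = n³ + n² is O(n³)
C = n¹⁰ is O(n¹⁰)

Therefore, the order from slowest to fastest is: A < D < B < E < C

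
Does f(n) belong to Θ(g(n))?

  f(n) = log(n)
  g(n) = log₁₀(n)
True

f(n) = log(n) and g(n) = log₁₀(n) are both O(log n).
Since they have the same asymptotic growth rate, f(n) = Θ(g(n)) is true.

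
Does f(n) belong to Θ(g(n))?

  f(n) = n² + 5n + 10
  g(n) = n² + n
True

f(n) = n² + 5n + 10 and g(n) = n² + n are both O(n²).
Since they have the same asymptotic growth rate, f(n) = Θ(g(n)) is true.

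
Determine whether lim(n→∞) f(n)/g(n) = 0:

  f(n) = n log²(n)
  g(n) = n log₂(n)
False

f(n) = n log²(n) is O(n log² n), and g(n) = n log₂(n) is O(n log n).
Since O(n log² n) grows faster than or equal to O(n log n), f(n) = o(g(n)) is false.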